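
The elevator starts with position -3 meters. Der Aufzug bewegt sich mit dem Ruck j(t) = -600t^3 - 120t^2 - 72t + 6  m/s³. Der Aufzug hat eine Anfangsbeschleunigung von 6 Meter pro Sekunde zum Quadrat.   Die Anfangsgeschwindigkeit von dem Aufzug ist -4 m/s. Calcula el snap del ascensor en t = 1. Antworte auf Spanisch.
Debemos derivar nuestra ecuación de la sacudida j(t) = -600·t^3 - 120·t^2 - 72·t + 6 1 vez. Derivando la sacudida, obtenemos el snap: s(t) = -1800·t^2 - 240·t - 72. Usando s(t) = -1800·t^2 - 240·t - 72 y sustituyendo t = 1, encontramos s = -2112.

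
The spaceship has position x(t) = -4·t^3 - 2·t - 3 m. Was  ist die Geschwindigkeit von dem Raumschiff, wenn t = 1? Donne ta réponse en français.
En partant de la position x(t) = -4·t^3 - 2·t - 3, nous prenons 1 dérivée. En dérivant la position, nous obtenons la vitesse: v(t) = -12·t^2 - 2. En utilisant v(t) = -12·t^2 - 2 et en substituant t = 1, nous trouvons v = -14.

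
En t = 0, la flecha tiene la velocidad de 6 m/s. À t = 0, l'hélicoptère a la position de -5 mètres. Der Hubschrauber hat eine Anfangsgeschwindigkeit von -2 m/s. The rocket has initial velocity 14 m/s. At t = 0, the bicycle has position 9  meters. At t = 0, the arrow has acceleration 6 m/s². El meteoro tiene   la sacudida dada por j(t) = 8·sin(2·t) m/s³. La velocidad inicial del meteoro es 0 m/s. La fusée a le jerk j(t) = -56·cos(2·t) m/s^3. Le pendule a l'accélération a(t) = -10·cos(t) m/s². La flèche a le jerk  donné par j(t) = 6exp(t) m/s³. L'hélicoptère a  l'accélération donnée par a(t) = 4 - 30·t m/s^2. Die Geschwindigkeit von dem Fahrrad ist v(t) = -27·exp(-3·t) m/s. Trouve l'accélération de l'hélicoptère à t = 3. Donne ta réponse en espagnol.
De la ecuación de la aceleración a(t) = 4 - 30·t, sustituimos t = 3 para obtener a = -86.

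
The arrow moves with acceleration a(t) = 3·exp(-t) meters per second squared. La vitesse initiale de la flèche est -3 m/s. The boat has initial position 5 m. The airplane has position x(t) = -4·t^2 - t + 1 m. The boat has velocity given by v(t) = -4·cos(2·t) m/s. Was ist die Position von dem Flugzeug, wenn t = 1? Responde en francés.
De l'équation de la position x(t) = -4·t^2 - t + 1, nous substituons t = 1 pour obtenir x = -4.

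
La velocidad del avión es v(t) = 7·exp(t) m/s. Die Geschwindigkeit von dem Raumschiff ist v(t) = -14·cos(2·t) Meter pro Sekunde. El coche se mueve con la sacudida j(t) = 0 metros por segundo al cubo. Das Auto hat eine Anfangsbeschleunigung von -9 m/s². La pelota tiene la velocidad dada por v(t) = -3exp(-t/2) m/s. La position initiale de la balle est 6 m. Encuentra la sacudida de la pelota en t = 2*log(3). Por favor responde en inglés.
Starting from velocity v(t) = -3·exp(-t/2), we take 2 derivatives. Taking d/dt of v(t), we find a(t) = 3·exp(-t/2)/2. Taking d/dt of a(t), we find j(t) = -3·exp(-t/2)/4. We have jerk j(t) = -3·exp(-t/2)/4. Substituting t = 2*log(3): j(2*log(3)) = -1/4.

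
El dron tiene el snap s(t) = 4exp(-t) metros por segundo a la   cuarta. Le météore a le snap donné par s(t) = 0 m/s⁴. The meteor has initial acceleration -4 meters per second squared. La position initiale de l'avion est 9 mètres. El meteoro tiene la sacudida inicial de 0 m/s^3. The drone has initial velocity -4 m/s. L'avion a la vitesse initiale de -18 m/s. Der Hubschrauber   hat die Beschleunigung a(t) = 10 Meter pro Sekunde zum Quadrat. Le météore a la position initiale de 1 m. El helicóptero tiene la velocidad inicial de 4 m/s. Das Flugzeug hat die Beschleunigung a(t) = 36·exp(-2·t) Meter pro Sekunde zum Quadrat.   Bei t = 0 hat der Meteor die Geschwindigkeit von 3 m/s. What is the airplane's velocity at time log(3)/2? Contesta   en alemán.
Wir müssen unsere Gleichung für die Beschleunigung a(t) = 36·exp(-2·t) 1-mal integrieren. Die Stammfunktion von der Beschleunigung, mit v(0) = -18, ergibt die Geschwindigkeit: v(t) = -18·exp(-2·t). Wir haben die Geschwindigkeit v(t) = -18·exp(-2·t). Durch Einsetzen von t = log(3)/2: v(log(3)/2) = -6.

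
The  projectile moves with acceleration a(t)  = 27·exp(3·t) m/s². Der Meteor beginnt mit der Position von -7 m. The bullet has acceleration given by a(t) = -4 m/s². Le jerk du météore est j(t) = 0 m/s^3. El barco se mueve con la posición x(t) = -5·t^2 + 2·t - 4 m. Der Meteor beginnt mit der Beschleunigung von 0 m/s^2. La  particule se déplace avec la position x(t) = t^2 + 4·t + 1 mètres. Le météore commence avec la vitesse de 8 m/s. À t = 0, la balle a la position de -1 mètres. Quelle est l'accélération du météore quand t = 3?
Nous devons trouver la primitive de notre équation du jerk j(t) = 0 1 fois. En prenant ∫j(t)dt et en appliquant a(0) = 0, nous trouvons a(t) = 0. De l'équation de l'accélération a(t) = 0, nous substituons t = 3 pour obtenir a = 0.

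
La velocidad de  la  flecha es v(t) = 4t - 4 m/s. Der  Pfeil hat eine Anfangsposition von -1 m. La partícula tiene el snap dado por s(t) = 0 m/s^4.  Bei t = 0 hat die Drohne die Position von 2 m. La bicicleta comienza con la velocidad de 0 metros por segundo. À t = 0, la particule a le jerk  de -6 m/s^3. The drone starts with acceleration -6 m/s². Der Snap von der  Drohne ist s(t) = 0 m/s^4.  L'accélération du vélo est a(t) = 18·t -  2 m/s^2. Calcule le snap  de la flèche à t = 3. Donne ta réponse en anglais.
Starting from velocity v(t) = 4·t - 4, we take 3 derivatives. Differentiating velocity, we get acceleration: a(t) = 4. Differentiating acceleration, we get jerk: j(t) = 0. Differentiating jerk, we get snap: s(t) = 0. Using s(t) = 0 and substituting t = 3, we find s = 0.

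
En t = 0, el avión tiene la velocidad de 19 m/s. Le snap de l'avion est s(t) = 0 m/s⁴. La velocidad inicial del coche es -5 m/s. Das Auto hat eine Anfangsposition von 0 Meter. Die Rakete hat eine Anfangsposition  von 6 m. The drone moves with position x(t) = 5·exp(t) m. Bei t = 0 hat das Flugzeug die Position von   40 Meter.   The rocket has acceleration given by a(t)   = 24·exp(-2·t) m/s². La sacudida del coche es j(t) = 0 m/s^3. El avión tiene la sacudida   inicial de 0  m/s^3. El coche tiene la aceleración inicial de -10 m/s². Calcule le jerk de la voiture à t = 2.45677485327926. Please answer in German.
Aus der Gleichung für den Ruck j(t) = 0, setzen wir t = 2.45677485327926 ein und erhalten j = 0.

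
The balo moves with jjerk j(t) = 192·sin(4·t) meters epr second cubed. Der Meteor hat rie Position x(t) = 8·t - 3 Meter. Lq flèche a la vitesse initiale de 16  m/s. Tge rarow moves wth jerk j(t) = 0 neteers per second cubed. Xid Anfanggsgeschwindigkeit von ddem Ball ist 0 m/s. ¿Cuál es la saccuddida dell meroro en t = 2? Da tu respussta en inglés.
Starting from position x(t) = 8·t - 3, we take 3 derivatives. Taking d/dt of x(t), we find v(t) = 8. Differentiating velocity, we get acceleration: a(t) = 0. The derivative of acceleration gives jerk: j(t) = 0. Using j(t) = 0 and substituting t = 2, we find j = 0.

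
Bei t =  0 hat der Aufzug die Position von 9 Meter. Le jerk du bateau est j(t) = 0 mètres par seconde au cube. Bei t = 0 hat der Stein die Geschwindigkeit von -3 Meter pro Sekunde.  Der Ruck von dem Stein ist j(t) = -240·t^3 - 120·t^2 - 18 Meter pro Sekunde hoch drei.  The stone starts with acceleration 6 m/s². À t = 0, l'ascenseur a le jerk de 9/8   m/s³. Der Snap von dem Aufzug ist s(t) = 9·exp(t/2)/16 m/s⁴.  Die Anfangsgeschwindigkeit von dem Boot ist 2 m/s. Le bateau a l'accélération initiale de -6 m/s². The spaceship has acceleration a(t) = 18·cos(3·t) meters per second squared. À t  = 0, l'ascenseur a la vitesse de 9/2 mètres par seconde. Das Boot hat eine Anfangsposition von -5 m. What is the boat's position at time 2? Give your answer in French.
Nous devons trouver l'intégrale de notre équation du jerk j(t) = 0 3 fois. La primitive du jerk est l'accélération. En utilisant a(0) = -6, nous obtenons a(t) = -6. En prenant ∫a(t)dt et en appliquant v(0) = 2, nous trouvons v(t) = 2 - 6·t. En prenant ∫v(t)dt et en appliquant x(0) = -5, nous trouvons x(t) = -3·t^2 + 2·t - 5. De l'équation de la position x(t) = -3·t^2 + 2·t - 5, nous substituons t = 2 pour obtenir x = -13.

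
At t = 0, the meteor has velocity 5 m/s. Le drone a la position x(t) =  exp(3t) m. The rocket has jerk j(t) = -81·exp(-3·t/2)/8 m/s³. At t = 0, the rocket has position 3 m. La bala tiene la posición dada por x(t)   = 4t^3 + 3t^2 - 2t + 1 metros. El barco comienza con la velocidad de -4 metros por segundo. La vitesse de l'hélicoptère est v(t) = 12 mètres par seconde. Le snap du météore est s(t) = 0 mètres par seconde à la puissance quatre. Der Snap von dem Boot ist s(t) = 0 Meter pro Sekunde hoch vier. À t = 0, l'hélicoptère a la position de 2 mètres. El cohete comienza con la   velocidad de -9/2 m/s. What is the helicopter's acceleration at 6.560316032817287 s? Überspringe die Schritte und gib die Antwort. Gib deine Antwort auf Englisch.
The acceleration at t = 6.560316032817287 is a = 0.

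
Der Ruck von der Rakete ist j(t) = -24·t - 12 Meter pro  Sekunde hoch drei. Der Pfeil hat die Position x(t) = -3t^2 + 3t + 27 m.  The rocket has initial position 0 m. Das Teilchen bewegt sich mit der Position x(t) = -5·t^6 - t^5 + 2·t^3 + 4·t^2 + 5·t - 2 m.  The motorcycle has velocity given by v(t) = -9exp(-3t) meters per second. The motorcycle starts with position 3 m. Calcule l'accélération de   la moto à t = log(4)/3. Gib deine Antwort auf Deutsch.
Wir müssen unsere Gleichung für die Geschwindigkeit v(t) = -9·exp(-3·t) 1-mal ableiten. Durch Ableiten von der Geschwindigkeit erhalten wir die Beschleunigung: a(t) = 27·exp(-3·t). Wir haben die Beschleunigung a(t) = 27·exp(-3·t). Durch Einsetzen von t = log(4)/3: a(log(4)/3) = 27/4.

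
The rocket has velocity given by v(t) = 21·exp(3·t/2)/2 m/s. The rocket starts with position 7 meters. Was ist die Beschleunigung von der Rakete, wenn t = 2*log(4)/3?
Wir müssen unsere Gleichung für die Geschwindigkeit v(t) = 21·exp(3·t/2)/2 1-mal ableiten. Durch Ableiten von der Geschwindigkeit erhalten wir die Beschleunigung: a(t) = 63·exp(3·t/2)/4. Mit a(t) = 63·exp(3·t/2)/4 und Einsetzen von t = 2*log(4)/3, finden wir a = 63.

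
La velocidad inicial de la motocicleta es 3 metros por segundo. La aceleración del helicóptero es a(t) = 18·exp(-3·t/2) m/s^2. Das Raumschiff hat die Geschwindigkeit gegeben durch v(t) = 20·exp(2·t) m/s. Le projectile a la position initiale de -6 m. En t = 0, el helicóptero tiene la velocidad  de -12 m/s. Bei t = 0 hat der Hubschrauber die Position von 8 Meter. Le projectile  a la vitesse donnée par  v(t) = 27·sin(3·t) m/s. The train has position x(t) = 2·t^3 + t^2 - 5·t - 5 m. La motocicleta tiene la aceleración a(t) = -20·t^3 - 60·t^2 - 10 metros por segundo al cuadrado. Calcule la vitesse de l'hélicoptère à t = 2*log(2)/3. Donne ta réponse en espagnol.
Debemos encontrar la integral de nuestra ecuación de la aceleración a(t) = 18·exp(-3·t/2) 1 vez. Integrando la aceleración y usando la condición inicial v(0) = -12, obtenemos v(t) = -12·exp(-3·t/2). Usando v(t) = -12·exp(-3·t/2) y sustituyendo t = 2*log(2)/3, encontramos v = -6.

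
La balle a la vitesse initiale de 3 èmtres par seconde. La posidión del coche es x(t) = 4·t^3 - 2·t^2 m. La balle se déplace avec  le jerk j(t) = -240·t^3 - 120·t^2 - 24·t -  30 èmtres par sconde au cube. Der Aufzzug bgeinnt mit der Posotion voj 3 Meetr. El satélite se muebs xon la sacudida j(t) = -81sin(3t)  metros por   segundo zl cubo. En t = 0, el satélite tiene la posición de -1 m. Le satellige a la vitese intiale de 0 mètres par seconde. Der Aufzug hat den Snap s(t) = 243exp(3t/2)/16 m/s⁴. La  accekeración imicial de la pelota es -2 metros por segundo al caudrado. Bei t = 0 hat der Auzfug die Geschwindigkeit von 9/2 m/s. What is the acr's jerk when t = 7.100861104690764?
To solve this, we need to take 3 derivatives of our position equation x(t) = 4·t^3 - 2·t^2. The derivative of position gives velocity: v(t) = 12·t^2 - 4·t. Taking d/dt of v(t), we find a(t) = 24·t - 4. Differentiating acceleration, we get jerk: j(t) = 24. Using j(t) = 24 and substituting t = 7.100861104690764, we find j = 24.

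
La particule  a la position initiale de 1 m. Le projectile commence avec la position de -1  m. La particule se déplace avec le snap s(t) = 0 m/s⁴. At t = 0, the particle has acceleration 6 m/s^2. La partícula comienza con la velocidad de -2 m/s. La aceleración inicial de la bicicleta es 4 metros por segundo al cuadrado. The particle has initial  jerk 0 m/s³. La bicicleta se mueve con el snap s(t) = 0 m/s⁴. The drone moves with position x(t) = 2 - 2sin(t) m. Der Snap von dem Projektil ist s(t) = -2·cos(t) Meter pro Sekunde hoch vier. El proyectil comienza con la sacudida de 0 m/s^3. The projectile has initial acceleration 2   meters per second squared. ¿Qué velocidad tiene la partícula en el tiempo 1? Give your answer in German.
Wir müssen die Stammfunktion unserer Gleichung für den Snap s(t) = 0 3-mal finden. Mit ∫s(t)dt und Anwendung von j(0) = 0, finden wir j(t) = 0. Mit ∫j(t)dt und Anwendung von a(0) = 6, finden wir a(t) = 6. Mit ∫a(t)dt und Anwendung von v(0) = -2, finden wir v(t) = 6·t - 2. Aus der Gleichung für die Geschwindigkeit v(t) = 6·t - 2, setzen wir t = 1 ein und erhalten v = 4.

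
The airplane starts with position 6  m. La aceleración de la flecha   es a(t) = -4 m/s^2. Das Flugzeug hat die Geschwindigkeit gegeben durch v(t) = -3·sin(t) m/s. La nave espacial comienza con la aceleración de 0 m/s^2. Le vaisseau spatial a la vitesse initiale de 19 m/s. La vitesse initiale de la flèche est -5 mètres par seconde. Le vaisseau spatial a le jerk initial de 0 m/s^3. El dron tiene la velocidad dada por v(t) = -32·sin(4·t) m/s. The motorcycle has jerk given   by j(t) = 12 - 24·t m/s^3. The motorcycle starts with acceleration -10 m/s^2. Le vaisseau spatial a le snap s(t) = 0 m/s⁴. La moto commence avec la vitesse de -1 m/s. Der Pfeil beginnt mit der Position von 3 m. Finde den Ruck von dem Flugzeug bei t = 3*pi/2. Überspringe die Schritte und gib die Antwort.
Die Antwort ist -3.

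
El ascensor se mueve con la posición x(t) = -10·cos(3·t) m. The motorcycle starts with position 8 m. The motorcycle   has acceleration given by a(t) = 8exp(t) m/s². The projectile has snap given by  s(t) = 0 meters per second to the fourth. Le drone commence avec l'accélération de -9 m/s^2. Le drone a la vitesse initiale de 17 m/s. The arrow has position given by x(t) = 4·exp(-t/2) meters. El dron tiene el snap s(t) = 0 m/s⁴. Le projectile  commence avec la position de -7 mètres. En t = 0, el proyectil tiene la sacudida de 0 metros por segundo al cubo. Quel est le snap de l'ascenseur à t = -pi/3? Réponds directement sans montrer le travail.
À t = -pi/3, s = 810.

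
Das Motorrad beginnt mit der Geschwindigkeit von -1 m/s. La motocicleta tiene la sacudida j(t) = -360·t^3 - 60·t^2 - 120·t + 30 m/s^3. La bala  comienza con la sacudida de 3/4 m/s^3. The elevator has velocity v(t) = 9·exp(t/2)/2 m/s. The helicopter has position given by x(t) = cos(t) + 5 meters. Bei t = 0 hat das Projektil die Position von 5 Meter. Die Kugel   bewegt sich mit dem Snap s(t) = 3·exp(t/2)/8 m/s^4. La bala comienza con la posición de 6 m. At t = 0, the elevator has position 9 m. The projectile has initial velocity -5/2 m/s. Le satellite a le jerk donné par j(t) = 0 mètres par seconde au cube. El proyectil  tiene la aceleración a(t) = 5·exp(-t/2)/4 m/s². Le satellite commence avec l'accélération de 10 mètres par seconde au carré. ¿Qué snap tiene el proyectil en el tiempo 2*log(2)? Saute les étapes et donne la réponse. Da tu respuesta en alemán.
Die Antwort ist 5/32.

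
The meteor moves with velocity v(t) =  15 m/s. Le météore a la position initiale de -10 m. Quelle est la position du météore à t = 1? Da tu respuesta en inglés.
To find the answer, we compute 1 antiderivative of v(t) = 15. Taking ∫v(t)dt and applying x(0) = -10, we find x(t) = 15·t - 10. From the given position equation x(t) = 15·t - 10, we substitute t = 1 to get x = 5.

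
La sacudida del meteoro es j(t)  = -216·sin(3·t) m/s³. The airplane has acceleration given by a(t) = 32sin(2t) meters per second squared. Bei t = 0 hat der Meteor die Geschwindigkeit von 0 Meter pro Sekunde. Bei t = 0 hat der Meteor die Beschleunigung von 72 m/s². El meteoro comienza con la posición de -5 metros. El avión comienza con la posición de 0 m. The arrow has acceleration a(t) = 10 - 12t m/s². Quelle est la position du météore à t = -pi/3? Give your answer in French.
En partant du jerk j(t) = -216·sin(3·t), nous prenons 3 primitives. En intégrant le jerk et en utilisant la condition initiale a(0) = 72, nous obtenons a(t) = 72·cos(3·t). L'intégrale de l'accélération est la vitesse. En utilisant v(0) = 0, nous obtenons v(t) = 24·sin(3·t). La primitive de la vitesse est la position. En utilisant x(0) = -5, nous obtenons x(t) = 3 - 8·cos(3·t). De l'équation de la position x(t) = 3 - 8·cos(3·t), nous substituons t = -pi/3 pour obtenir x = 11.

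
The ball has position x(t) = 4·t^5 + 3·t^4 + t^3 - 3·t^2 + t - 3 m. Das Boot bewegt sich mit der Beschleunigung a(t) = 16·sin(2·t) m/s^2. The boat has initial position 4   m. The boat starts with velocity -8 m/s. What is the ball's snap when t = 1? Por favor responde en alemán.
Ausgehend von der Position x(t) = 4·t^5 + 3·t^4 + t^3 - 3·t^2 + t - 3, nehmen wir 4 Ableitungen. Durch Ableiten von der Position erhalten wir die Geschwindigkeit: v(t) = 20·t^4 + 12·t^3 + 3·t^2 - 6·t + 1. Mit d/dt von v(t) finden wir a(t) = 80·t^3 + 36·t^2 + 6·t - 6. Mit d/dt von a(t) finden wir j(t) = 240·t^2 + 72·t + 6. Durch Ableiten von dem Ruck erhalten wir den Snap: s(t) = 480·t + 72. Mit s(t) = 480·t + 72 und Einsetzen von t = 1, finden wir s = 552.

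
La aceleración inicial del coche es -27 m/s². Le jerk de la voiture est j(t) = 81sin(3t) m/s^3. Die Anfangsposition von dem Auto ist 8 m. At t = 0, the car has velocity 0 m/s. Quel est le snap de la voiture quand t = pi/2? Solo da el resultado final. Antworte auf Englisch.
At t = pi/2, s = 0.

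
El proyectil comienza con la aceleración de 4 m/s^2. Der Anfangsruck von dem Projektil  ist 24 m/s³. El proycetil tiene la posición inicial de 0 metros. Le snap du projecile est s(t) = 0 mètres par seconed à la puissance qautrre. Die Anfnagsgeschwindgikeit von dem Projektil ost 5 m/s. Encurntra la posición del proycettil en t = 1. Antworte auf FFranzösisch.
Nous devons trouver la primitive de notre équation du snap s(t) = 0 4 fois. L'intégrale du snap est le jerk. En utilisant j(0) = 24, nous obtenons j(t) = 24. En intégrant le jerk et en utilisant la condition initiale a(0) = 4, nous obtenons a(t) = 24·t + 4. En intégrant l'accélération et en utilisant la condition initiale v(0) = 5, nous obtenons v(t) = 12·t^2 + 4·t + 5. L'intégrale de la vitesse est la position. En utilisant x(0) = 0, nous obtenons x(t) = 4·t^3 + 2·t^2 + 5·t. Nous avons la position x(t) = 4·t^3 + 2·t^2 + 5·t. En substituant t = 1: x(1) = 11.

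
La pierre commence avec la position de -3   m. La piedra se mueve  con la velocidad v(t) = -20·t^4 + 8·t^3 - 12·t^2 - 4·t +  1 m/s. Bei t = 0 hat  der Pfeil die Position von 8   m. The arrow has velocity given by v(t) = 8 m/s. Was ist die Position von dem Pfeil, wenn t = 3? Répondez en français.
Pour résoudre ceci, nous devons prendre 1 primitive de notre équation de la vitesse v(t) = 8. En prenant ∫v(t)dt et en appliquant x(0) = 8, nous trouvons x(t) = 8·t + 8. Nous avons la position x(t) = 8·t + 8. En substituant t = 3: x(3) = 32.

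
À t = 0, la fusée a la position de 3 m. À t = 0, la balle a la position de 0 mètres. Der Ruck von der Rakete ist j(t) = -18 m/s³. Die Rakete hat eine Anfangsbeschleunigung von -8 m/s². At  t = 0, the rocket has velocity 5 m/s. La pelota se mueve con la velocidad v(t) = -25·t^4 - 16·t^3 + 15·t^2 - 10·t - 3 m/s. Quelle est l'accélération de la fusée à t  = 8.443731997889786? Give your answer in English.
We need to integrate our jerk equation j(t) = -18 1 time. Taking ∫j(t)dt and applying a(0) = -8, we find a(t) = -18·t - 8. Using a(t) = -18·t - 8 and substituting t = 8.443731997889786, we find a = -159.987175962016.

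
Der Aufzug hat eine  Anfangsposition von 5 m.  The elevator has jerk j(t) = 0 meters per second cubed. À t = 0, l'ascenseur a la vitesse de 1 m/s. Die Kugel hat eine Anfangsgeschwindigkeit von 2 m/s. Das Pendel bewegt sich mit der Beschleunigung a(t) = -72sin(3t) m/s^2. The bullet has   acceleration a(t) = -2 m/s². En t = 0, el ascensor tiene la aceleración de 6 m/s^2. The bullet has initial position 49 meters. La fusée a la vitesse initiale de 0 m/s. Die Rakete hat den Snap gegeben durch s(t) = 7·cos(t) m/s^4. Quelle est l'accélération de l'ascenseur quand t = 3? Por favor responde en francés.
Nous devons intégrer notre équation du jerk j(t) = 0 1 fois. L'intégrale du jerk est l'accélération. En utilisant a(0) = 6, nous obtenons a(t) = 6. De l'équation de l'accélération a(t) = 6, nous substituons t = 3 pour obtenir a = 6.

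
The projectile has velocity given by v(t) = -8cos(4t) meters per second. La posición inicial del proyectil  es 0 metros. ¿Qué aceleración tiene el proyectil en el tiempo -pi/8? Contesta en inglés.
Starting from velocity v(t) = -8·cos(4·t), we take 1 derivative. Differentiating velocity, we get acceleration: a(t) = 32·sin(4·t). Using a(t) = 32·sin(4·t) and substituting t = -pi/8, we find a = -32.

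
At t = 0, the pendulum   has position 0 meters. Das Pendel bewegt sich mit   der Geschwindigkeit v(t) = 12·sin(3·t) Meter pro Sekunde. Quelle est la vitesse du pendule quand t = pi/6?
Nous avons la vitesse v(t) = 12·sin(3·t). En substituant t = pi/6: v(pi/6) = 12.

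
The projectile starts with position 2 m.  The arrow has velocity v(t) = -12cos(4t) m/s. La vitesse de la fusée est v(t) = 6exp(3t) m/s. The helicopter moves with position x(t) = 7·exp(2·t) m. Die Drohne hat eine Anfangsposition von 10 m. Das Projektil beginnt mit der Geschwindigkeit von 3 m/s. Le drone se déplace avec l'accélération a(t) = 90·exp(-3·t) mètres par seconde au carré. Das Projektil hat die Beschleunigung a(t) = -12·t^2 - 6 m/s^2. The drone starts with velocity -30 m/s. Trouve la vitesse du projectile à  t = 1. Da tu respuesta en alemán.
Wir müssen unsere Gleichung für die Beschleunigung a(t) = -12·t^2 - 6 1-mal integrieren. Durch Integration von der Beschleunigung und Verwendung der Anfangsbedingung v(0) = 3, erhalten wir v(t) = -4·t^3 - 6·t + 3. Mit v(t) = -4·t^3 - 6·t + 3 und Einsetzen von t = 1, finden wir v = -7.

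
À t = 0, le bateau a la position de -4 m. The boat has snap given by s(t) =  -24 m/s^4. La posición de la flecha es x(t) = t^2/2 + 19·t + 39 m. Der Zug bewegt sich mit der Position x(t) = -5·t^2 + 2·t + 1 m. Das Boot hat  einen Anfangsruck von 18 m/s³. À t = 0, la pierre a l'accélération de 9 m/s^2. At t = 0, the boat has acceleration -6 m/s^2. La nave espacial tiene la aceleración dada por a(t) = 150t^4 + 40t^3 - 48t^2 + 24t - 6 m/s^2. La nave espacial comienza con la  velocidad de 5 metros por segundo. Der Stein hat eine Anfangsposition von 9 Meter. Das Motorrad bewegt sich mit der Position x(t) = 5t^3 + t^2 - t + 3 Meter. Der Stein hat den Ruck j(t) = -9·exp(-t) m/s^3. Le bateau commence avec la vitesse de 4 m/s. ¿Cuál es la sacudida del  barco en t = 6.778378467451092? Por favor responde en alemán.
Wir müssen unsere Gleichung für den Snap s(t) = -24 1-mal integrieren. Durch Integration von dem Snap und Verwendung der Anfangsbedingung j(0) = 18, erhalten wir j(t) = 18 - 24·t. Mit j(t) = 18 - 24·t und Einsetzen von t = 6.778378467451092, finden wir j = -144.681083218826.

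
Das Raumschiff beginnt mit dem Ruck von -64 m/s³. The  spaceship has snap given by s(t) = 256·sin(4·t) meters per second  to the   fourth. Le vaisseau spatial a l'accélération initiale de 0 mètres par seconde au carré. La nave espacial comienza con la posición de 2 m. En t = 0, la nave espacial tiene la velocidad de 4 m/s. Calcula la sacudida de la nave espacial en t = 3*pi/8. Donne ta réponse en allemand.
Ausgehend von dem Snap s(t) = 256·sin(4·t), nehmen wir 1 Stammfunktion. Durch Integration von dem Snap und Verwendung der Anfangsbedingung j(0) = -64, erhalten wir j(t) = -64·cos(4·t). Aus der Gleichung für den Ruck j(t) = -64·cos(4·t), setzen wir t = 3*pi/8 ein und erhalten j = 0.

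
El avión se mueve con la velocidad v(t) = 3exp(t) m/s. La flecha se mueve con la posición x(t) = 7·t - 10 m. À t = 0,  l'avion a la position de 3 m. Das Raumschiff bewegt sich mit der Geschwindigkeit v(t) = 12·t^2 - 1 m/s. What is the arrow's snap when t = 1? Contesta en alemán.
Wir müssen unsere Gleichung für die Position x(t) = 7·t - 10 4-mal ableiten. Durch Ableiten von der Position erhalten wir die Geschwindigkeit: v(t) = 7. Die Ableitung von der Geschwindigkeit ergibt die Beschleunigung: a(t) = 0. Die Ableitung von der Beschleunigung ergibt den Ruck: j(t) = 0. Durch Ableiten von dem Ruck erhalten wir den Snap: s(t) = 0. Aus der Gleichung für den Snap s(t) = 0, setzen wir t = 1 ein und erhalten s = 0.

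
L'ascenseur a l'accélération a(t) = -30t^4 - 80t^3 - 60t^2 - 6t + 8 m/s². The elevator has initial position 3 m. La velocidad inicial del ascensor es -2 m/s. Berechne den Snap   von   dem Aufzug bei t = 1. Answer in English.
We must differentiate our acceleration equation a(t) = -30·t^4 - 80·t^3 - 60·t^2 - 6·t + 8 2 times. Differentiating acceleration, we get jerk: j(t) = -120·t^3 - 240·t^2 - 120·t - 6. Taking d/dt of j(t), we find s(t) = -360·t^2 - 480·t - 120. Using s(t) = -360·t^2 - 480·t - 120 and substituting t = 1, we find s = -960.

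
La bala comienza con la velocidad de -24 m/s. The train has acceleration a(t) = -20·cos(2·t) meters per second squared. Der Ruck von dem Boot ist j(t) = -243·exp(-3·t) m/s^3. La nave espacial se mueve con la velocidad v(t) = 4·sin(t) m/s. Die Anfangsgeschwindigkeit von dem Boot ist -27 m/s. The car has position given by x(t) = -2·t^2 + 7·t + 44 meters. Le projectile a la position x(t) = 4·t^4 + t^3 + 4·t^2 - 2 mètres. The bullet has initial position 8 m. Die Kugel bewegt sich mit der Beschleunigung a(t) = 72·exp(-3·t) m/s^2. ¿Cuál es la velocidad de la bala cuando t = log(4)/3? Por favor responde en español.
Partiendo de la aceleración a(t) = 72·exp(-3·t), tomamos 1 integral. Integrando la aceleración y usando la condición inicial v(0) = -24, obtenemos v(t) = -24·exp(-3·t). Tenemos la velocidad v(t) = -24·exp(-3·t). Sustituyendo t = log(4)/3: v(log(4)/3) = -6.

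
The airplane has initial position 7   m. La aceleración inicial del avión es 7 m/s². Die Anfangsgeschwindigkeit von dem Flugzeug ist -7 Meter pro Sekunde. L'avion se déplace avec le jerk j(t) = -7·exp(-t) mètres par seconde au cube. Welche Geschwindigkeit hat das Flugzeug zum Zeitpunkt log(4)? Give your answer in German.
Wir müssen unsere Gleichung für den Ruck j(t) = -7·exp(-t) 2-mal integrieren. Durch Integration von dem Ruck und Verwendung der Anfangsbedingung a(0) = 7, erhalten wir a(t) = 7·exp(-t). Mit ∫a(t)dt und Anwendung von v(0) = -7, finden wir v(t) = -7·exp(-t). Aus der Gleichung für die Geschwindigkeit v(t) = -7·exp(-t), setzen wir t = log(4) ein und erhalten v = -7/4.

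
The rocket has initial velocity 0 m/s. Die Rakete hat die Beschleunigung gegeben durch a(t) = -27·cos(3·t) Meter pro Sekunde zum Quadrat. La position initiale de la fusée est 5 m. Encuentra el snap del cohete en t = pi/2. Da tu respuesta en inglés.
To solve this, we need to take 2 derivatives of our acceleration equation a(t) = -27·cos(3·t). Differentiating acceleration, we get jerk: j(t) = 81·sin(3·t). Taking d/dt of j(t), we find s(t) = 243·cos(3·t). We have snap s(t) = 243·cos(3·t). Substituting t = pi/2: s(pi/2) = 0.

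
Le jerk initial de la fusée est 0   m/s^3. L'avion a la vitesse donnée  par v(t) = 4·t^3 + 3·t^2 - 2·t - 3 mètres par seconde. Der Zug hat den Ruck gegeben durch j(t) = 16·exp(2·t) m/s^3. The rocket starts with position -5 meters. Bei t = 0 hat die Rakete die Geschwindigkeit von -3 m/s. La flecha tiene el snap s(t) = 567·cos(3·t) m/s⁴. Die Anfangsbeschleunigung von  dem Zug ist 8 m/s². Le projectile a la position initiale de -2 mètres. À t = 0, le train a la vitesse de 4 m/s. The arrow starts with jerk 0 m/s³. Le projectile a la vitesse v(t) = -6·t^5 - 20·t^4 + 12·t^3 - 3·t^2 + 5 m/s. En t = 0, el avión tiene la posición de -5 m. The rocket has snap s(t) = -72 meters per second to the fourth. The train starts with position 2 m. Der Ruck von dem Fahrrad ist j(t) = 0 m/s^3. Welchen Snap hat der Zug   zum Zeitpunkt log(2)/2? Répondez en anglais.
We must differentiate our jerk equation j(t) = 16·exp(2·t) 1 time. The derivative of jerk gives snap: s(t) = 32·exp(2·t). From the given snap equation s(t) = 32·exp(2·t), we substitute t = log(2)/2 to get s = 64.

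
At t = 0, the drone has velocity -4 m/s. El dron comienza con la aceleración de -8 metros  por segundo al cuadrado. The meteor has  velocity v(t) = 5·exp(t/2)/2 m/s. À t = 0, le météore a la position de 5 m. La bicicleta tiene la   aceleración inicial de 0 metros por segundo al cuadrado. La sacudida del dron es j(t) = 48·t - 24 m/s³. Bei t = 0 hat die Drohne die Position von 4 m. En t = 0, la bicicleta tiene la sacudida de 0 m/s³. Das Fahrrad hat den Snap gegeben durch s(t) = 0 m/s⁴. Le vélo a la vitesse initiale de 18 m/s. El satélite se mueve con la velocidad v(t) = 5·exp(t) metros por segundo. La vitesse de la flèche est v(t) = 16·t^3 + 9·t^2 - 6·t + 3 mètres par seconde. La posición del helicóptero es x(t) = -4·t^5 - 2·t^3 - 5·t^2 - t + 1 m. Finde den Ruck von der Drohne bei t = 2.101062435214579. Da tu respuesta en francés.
Nous avons le jerk j(t) = 48·t - 24. En substituant t = 2.101062435214579: j(2.101062435214579) = 76.8509968902998.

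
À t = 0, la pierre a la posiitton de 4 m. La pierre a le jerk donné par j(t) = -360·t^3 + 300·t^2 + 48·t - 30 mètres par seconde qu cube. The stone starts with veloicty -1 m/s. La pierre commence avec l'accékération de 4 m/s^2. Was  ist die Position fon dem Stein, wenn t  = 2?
Ausgehend von dem Ruck j(t) = -360·t^3 + 300·t^2 + 48·t - 30, nehmen wir 3 Stammfunktionen. Durch Integration von dem Ruck und Verwendung der Anfangsbedingung a(0) = 4, erhalten wir a(t) = -90·t^4 + 100·t^3 + 24·t^2 - 30·t + 4. Mit ∫a(t)dt und Anwendung von v(0) = -1, finden wir v(t) = -18·t^5 + 25·t^4 + 8·t^3 - 15·t^2 + 4·t - 1. Mit ∫v(t)dt und Anwendung von x(0) = 4, finden wir x(t) = -3·t^6 + 5·t^5 + 2·t^4 - 5·t^3 + 2·t^2 - t + 4. Mit x(t) = -3·t^6 + 5·t^5 + 2·t^4 - 5·t^3 + 2·t^2 - t + 4 und Einsetzen von t = 2, finden wir x = -30.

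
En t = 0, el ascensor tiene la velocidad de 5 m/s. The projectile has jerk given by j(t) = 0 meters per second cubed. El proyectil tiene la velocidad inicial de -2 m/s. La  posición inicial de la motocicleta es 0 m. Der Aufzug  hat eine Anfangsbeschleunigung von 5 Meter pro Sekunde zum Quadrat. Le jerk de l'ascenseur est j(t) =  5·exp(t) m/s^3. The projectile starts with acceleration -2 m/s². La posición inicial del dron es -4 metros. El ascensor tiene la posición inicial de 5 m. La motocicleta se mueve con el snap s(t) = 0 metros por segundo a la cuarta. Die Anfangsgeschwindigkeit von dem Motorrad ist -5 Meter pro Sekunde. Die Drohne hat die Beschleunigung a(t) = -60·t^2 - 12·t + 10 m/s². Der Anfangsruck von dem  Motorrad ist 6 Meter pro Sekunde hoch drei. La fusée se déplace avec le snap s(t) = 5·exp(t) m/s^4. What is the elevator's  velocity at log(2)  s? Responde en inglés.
We must find the integral of our jerk equation j(t) = 5·exp(t) 2 times. Integrating jerk and using the initial condition a(0) = 5, we get a(t) = 5·exp(t). Integrating acceleration and using the initial condition v(0) = 5, we get v(t) = 5·exp(t). From the given velocity equation v(t) = 5·exp(t), we substitute t = log(2) to get v = 10.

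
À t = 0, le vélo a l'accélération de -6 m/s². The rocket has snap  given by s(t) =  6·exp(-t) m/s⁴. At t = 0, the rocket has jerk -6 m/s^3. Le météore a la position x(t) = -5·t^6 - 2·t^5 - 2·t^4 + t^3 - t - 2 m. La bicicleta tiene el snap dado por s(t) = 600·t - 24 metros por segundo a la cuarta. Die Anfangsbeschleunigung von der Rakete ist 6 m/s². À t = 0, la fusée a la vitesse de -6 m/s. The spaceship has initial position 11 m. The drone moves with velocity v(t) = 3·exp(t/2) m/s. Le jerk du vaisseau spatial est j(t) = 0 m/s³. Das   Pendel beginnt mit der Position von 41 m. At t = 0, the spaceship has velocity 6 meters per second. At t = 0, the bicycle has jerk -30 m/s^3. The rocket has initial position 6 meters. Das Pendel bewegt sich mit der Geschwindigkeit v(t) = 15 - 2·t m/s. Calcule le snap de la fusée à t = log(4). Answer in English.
From the given snap equation s(t) = 6·exp(-t), we substitute t = log(4) to get s = 3/2.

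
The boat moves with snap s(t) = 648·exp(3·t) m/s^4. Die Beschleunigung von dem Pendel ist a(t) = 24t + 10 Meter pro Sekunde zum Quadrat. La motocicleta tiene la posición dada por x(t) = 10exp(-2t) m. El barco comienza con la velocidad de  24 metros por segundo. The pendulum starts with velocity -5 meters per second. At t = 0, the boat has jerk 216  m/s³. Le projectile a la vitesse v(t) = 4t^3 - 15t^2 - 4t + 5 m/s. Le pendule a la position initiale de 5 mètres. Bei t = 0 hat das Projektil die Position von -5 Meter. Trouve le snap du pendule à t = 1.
Nous devons dériver notre équation de l'accélération a(t) = 24·t + 10 2 fois. En prenant d/dt de a(t), nous trouvons j(t) = 24. En prenant d/dt de j(t), nous trouvons s(t) = 0. En utilisant s(t) = 0 et en substituant t = 1, nous trouvons s = 0.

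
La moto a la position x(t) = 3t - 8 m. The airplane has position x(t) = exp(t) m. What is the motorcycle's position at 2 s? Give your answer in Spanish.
Tenemos la posición x(t) = 3·t - 8. Sustituyendo t = 2: x(2) = -2.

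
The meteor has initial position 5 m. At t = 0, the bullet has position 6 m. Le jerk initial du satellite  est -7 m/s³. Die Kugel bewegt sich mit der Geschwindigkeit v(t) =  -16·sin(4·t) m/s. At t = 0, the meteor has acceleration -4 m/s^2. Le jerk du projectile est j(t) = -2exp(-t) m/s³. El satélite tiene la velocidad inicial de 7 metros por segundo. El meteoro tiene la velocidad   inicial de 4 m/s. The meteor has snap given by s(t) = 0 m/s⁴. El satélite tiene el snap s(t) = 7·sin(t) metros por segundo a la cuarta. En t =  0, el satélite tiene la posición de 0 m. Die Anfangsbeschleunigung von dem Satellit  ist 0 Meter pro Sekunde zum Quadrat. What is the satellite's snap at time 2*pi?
Using s(t) = 7·sin(t) and substituting t = 2*pi, we find s = 0.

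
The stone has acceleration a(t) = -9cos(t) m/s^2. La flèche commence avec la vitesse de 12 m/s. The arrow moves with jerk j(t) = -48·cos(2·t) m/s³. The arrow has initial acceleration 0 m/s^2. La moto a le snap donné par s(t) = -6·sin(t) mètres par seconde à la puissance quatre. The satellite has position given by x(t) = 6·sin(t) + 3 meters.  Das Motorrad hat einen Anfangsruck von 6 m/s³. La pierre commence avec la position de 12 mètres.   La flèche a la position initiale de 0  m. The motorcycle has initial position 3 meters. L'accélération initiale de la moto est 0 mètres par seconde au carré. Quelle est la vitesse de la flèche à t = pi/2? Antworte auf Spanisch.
Para resolver esto, necesitamos tomar 2 integrales de nuestra ecuación de la sacudida j(t) = -48·cos(2·t). La integral de la sacudida es la aceleración. Usando a(0) = 0, obtenemos a(t) = -24·sin(2·t). La antiderivada de la aceleración, con v(0) = 12, da la velocidad: v(t) = 12·cos(2·t). De la ecuación de la velocidad v(t) = 12·cos(2·t), sustituimos t = pi/2 para obtener v = -12.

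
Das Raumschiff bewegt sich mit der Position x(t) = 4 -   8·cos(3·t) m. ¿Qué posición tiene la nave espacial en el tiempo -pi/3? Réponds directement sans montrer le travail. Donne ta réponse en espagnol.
La respuesta es 12.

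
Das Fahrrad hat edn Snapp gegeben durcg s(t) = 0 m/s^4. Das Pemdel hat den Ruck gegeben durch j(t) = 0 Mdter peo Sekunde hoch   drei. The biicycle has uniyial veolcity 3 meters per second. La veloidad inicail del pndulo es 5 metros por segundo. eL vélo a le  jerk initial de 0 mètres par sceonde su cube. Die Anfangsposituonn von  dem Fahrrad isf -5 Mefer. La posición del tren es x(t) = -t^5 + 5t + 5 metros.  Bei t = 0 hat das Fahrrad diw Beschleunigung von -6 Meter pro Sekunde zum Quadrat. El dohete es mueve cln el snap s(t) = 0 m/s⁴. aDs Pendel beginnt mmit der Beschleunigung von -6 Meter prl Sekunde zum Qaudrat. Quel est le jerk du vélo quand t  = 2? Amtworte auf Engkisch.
We must find the antiderivative of our snap equation s(t) = 0 1 time. The antiderivative of snap is jerk. Using j(0) = 0, we get j(t) = 0. From the given jerk equation j(t) = 0, we substitute t = 2 to get j = 0.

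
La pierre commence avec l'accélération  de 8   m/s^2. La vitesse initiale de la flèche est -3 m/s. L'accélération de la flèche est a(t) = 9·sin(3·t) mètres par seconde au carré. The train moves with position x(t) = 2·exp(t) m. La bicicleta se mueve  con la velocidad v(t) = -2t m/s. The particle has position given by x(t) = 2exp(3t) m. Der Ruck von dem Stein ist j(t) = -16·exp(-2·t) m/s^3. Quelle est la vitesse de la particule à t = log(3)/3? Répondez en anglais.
Starting from position x(t) = 2·exp(3·t), we take 1 derivative. Taking d/dt of x(t), we find v(t) = 6·exp(3·t). We have velocity v(t) = 6·exp(3·t). Substituting t = log(3)/3: v(log(3)/3) = 18.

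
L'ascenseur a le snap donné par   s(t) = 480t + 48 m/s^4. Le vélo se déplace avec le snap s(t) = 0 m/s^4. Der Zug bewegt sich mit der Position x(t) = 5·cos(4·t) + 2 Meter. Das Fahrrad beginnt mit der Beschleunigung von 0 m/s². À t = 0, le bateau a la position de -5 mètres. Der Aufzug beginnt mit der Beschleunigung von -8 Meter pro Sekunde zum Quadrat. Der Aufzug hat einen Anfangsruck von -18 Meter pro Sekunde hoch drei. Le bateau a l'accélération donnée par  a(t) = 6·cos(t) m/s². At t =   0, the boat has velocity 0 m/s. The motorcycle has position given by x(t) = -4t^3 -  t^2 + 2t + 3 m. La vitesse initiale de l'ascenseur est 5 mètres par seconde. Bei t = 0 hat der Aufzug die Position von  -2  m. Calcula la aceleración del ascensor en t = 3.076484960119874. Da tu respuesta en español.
Debemos encontrar la antiderivada de nuestra ecuación del snap s(t) = 480·t + 48 2 veces. La antiderivada del snap, con j(0) = -18, da la sacudida: j(t) = 240·t^2 + 48·t - 18. Integrando la sacudida y usando la condición inicial a(0) = -8, obtenemos a(t) = 80·t^3 + 24·t^2 - 18·t - 8. Usando a(t) = 80·t^3 + 24·t^2 - 18·t - 8 y sustituyendo t = 3.076484960119874, encontramos a = 2493.23277563273.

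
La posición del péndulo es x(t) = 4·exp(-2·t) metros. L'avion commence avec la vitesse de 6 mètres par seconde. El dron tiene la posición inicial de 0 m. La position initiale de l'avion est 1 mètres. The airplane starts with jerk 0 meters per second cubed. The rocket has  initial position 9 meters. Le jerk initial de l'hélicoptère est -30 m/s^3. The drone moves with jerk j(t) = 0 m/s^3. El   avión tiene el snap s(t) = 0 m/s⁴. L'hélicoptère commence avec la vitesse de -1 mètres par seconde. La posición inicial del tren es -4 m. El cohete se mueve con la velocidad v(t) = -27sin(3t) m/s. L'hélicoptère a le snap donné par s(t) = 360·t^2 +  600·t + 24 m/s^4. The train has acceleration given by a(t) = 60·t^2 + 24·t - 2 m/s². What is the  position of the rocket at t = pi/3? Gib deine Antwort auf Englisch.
To find the answer, we compute 1 antiderivative of v(t) = -27·sin(3·t). Integrating velocity and using the initial condition x(0) = 9, we get x(t) = 9·cos(3·t). We have position x(t) = 9·cos(3·t). Substituting t = pi/3: x(pi/3) = -9.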